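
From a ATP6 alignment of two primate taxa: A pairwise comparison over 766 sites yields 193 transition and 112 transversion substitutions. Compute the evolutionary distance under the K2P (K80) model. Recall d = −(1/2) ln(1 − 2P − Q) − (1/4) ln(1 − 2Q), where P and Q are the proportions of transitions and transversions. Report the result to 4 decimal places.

0.6116

P = 193/766 ≈ 0.251958 and Q = 112/766 ≈ 0.146214.
Under the Kimura two-parameter model, d = −½ ln(1 − 2P − Q) − ¼ ln(1 − 2Q).
1 − 2P − Q = 0.34987, giving −½ ln(0.34987) = 0.525097.
1 − 2Q = 0.707572, giving −¼ ln(0.707572) = 0.086479.
d = 0.525097 + 0.086479 = 0.611576.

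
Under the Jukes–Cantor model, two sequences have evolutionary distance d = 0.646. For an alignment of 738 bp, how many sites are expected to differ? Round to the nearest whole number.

320

Invert JC69: p = (3/4)(1 − e^(−4d/3)) = 0.75 × (1 − e^(-0.861333)) = 0.75 × (1 − 0.422598) = 0.433052.
Expected differing sites = pL ≈ 0.433052 × 738 = 319.592376 ≈ 320.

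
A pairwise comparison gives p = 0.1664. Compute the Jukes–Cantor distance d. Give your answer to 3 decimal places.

0.188

d = −(3/4) ln(1 − 4p/3) = −0.75 ln(1 − 0.221867) = −0.75 ln(0.778133)
  = −0.75 × (-0.250858) = 0.188144 substitutions/site.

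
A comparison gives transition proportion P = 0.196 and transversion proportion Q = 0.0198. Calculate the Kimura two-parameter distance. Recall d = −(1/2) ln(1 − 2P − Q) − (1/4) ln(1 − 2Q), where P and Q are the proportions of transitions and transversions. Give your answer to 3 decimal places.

0.275

Under the Kimura two-parameter model, d = −½ ln(1 − 2P − Q) − ¼ ln(1 − 2Q).
1 − 2P − Q = 0.5882, giving −½ ln(0.5882) = 0.265344.
1 − 2Q = 0.9604, giving −¼ ln(0.9604) = 0.010101.
d = 0.265344 + 0.010101 = 0.275445.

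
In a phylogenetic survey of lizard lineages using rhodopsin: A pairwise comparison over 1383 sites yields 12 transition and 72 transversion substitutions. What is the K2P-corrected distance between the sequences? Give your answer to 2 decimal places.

0.06

P = 12/1383 ≈ 0.008677 and Q = 72/1383 ≈ 0.052061.
Under the Kimura two-parameter model, d = −½ ln(1 − 2P − Q) − ¼ ln(1 − 2Q).
1 − 2P − Q = 0.930585, giving −½ ln(0.930585) = 0.035971.
1 − 2Q = 0.895878, giving −¼ ln(0.895878) = 0.027488.
d = 0.035971 + 0.027488 = 0.063459.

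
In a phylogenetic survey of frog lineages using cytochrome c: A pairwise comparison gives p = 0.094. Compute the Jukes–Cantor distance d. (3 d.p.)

d = −(3/4) ln(1 − 4p/3) = −0.75 ln(1 − 0.125333) = −0.75 ln(0.874667)
  = −0.75 × (-0.133912) = 0.100434 substitutions/site.

0.100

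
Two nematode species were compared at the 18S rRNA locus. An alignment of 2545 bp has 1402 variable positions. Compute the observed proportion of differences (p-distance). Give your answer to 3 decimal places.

p = 1402/2545 = 0.550884… ≈ 0.551 (to 3 d.p.).

0.551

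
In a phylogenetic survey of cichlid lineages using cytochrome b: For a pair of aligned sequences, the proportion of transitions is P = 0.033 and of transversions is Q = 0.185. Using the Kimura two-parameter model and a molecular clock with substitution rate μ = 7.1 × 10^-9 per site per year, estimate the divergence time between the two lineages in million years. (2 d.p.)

18.31

Under the Kimura two-parameter model, d = −½ ln(1 − 2P − Q) − ¼ ln(1 − 2Q).
1 − 2P − Q = 0.749, giving −½ ln(0.749) = 0.144508.
1 − 2Q = 0.63, giving −¼ ln(0.63) = 0.115509.
d = 0.144508 + 0.115509 = 0.260017.
Under a molecular clock d = 2μt, so t = d/(2μ) = 0.260017 / (2 × 7.1 × 10^-9) = 18.31 million years.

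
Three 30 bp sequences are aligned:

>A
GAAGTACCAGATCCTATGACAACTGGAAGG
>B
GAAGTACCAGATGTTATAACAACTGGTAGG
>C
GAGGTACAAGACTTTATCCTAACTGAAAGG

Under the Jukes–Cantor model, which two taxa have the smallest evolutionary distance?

A–B: 4/30 differ, p = 0.133, d = 0.147.
A–C: 9/30 differ, p = 0.300, d = 0.383.
B–C: 9/30 differ, p = 0.300, d = 0.383.
The smallest distance is between A and B.

A and B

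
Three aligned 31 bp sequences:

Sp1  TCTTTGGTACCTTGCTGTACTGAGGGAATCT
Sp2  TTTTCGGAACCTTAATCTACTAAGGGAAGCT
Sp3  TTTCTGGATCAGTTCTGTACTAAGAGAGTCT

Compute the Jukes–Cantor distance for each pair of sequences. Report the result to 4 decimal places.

d(Sp1,Sp2) = 0.3163, d(Sp1,Sp3) = 0.4217, d(Sp2,Sp3) = 0.4806

Sp1–Sp2: 8/31 sites differ → p ≈ 0.258065, d = −0.75 ln(1 − 0.344087) = 0.316295 ≈ 0.3163.
Sp1–Sp3: 10/31 sites differ → p ≈ 0.322581, d = −0.75 ln(1 − 0.430108) = 0.421731 ≈ 0.4217.
Sp2–Sp3: 11/31 sites differ → p ≈ 0.354839, d = −0.75 ln(1 − 0.473119) = 0.480585 ≈ 0.4806.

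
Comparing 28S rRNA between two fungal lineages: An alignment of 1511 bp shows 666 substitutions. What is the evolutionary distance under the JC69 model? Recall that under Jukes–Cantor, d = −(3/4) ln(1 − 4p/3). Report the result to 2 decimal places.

0.66

p = 666/1511 ≈ 0.440768.
d = −(3/4) ln(1 − 4p/3) = −0.75 ln(1 − 0.587691) = −0.75 ln(0.412309)
  = −0.75 × (-0.885982) = 0.664487 substitutions/site.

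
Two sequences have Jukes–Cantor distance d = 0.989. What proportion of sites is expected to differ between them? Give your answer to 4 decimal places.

0.5494

p = (3/4)(1 − e^(−4d/3)) = 0.75 × (1 − e^(-1.318667)) = 0.75 × (1 − 0.267492) = 0.549381.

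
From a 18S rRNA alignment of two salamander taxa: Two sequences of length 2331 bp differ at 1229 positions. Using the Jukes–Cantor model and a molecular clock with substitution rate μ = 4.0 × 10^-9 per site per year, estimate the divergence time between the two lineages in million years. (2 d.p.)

p = 1229/2331 ≈ 0.527242.
d = −(3/4) ln(1 − 4p/3) = −0.75 ln(1 − 0.702989) = −0.75 ln(0.297011)
  = −0.75 × (-1.213986) = 0.910490 substitutions/site.
Under a molecular clock d = 2μt, so t = d/(2μ) = 0.910490 / (2 × 4.0 × 10^-9) = 113.81 million years.

113.81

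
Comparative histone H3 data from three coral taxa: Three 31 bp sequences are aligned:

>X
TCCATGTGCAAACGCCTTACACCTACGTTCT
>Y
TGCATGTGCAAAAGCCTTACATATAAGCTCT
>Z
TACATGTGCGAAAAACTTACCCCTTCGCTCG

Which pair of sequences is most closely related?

X–Y: 6/31 differ, p = 0.194, d = 0.224.
X–Z: 9/31 differ, p = 0.290, d = 0.367.
Y–Z: 10/31 differ, p = 0.323, d = 0.422.
The smallest distance is between X and Y.

X and Y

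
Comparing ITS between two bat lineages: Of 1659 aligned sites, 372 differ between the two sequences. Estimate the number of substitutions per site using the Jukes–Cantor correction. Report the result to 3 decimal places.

p = 372/1659 ≈ 0.224231.
d = −(3/4) ln(1 − 4p/3) = −0.75 ln(1 − 0.298975) = −0.75 ln(0.701025)
  = −0.75 × (-0.355212) = 0.266409 substitutions/site.

0.266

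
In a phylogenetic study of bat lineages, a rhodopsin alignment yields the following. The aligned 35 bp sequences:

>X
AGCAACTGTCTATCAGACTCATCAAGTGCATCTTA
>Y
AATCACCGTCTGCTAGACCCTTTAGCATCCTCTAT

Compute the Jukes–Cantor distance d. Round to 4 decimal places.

0.7823

The sequences differ at 17 of 35 sites, so p = 17/35 ≈ 0.485714.
d = −(3/4) ln(1 − 4p/3) = −0.75 ln(1 − 0.647619) = −0.75 ln(0.352381)
  = −0.75 × (-1.043042) = 0.782282 substitutions/site.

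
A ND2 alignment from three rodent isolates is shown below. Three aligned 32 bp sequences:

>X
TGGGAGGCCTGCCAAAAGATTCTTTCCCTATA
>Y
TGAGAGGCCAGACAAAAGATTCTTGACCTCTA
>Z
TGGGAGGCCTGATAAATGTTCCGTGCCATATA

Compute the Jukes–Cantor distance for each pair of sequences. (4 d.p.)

X–Y: 6/32 sites differ → p = 0.1875, d = −0.75 ln(1 − 0.25) = 0.215762 ≈ 0.2158.
X–Z: 8/32 sites differ → p = 0.25, d = −0.75 ln(1 − 0.333333) = 0.304098 ≈ 0.3041.
Y–Z: 10/32 sites differ → p = 0.3125, d = −0.75 ln(1 − 0.416667) = 0.404248 ≈ 0.4042.

d(X,Y) = 0.2158, d(X,Z) = 0.3041, d(Y,Z) = 0.4042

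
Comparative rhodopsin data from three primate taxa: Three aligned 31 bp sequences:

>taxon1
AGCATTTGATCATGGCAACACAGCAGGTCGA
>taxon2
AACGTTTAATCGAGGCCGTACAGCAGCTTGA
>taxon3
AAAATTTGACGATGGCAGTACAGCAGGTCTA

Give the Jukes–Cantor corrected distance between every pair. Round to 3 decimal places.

taxon1–taxon2: 10/31 sites differ → p ≈ 0.322581, d = −0.75 ln(1 − 0.430108) = 0.421731 ≈ 0.422.
taxon1–taxon3: 7/31 sites differ → p ≈ 0.225806, d = −0.75 ln(1 − 0.301075) = 0.268659 ≈ 0.269.
taxon2–taxon3: 11/31 sites differ → p ≈ 0.354839, d = −0.75 ln(1 − 0.473119) = 0.480585 ≈ 0.481.

d(taxon1,taxon2) = 0.422, d(taxon1,taxon3) = 0.269, d(taxon2,taxon3) = 0.481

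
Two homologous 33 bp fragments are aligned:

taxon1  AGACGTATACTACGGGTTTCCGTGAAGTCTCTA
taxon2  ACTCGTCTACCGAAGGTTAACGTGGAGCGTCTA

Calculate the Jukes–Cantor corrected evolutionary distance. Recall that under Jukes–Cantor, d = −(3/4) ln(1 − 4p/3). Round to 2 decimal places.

0.50

The sequences differ at 12 of 33 sites, so p = 12/33 ≈ 0.363636.
d = −(3/4) ln(1 − 4p/3) = −0.75 ln(1 − 0.484848) = −0.75 ln(0.515152)
  = −0.75 × (-0.663293) = 0.497470 substitutions/site.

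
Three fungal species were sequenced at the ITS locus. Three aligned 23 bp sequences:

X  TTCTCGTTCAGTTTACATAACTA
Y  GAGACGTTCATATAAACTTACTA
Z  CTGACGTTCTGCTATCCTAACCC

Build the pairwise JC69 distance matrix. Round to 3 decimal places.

d(X,Y) = 0.650, d(X,Z) = 0.650, d(Y,Z) = 0.650

X–Y: 10/23 sites differ → p ≈ 0.434783, d = −0.75 ln(1 − 0.579711) = 0.650110 ≈ 0.650.
X–Z: 10/23 sites differ → p ≈ 0.434783, d = −0.75 ln(1 − 0.579711) = 0.650110 ≈ 0.650.
Y–Z: 10/23 sites differ → p ≈ 0.434783, d = −0.75 ln(1 − 0.579711) = 0.650110 ≈ 0.650.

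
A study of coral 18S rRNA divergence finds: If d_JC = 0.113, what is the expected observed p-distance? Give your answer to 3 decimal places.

p = (3/4)(1 − e^(−4d/3)) = 0.75 × (1 − e^(-0.150667)) = 0.75 × (1 − 0.860134) = 0.104900.

0.105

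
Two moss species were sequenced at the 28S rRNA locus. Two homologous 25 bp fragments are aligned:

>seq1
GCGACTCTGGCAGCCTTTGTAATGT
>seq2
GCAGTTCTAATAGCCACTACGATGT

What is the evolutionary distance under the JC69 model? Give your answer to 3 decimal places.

0.663

The sequences differ at 11 of 25 sites, so p = 11/25 = 0.44.
d = −(3/4) ln(1 − 4p/3) = −0.75 ln(1 − 0.586667) = −0.75 ln(0.413333)
  = −0.75 × (-0.883502) = 0.662627 substitutions/site.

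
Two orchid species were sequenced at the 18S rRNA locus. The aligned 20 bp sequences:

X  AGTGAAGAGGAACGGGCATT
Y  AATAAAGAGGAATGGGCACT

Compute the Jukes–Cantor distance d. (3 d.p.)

0.233

The sequences differ at 4 of 20 sites (2, 4, 13, 19), so p = 4/20 = 0.2.
d = −(3/4) ln(1 − 4p/3) = −0.75 ln(1 − 0.266667) = −0.75 ln(0.733333)
  = −0.75 × (-0.310155) = 0.232616 substitutions/site.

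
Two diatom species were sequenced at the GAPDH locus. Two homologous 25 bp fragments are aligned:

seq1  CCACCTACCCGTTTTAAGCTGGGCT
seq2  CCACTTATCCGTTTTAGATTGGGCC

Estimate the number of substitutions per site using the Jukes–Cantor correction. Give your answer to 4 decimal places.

0.2892

The sequences differ at 6 of 25 sites (5, 8, 17, 18, 19, 25), so p = 6/25 = 0.24.
d = −(3/4) ln(1 − 4p/3) = −0.75 ln(1 − 0.32) = −0.75 ln(0.68)
  = −0.75 × (-0.385662) = 0.289247 substitutions/site.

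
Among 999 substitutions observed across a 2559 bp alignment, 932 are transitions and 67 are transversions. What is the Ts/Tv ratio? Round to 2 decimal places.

13.91

R = 932/67 = 13.910447… ≈ 13.91 (to 2 d.p.).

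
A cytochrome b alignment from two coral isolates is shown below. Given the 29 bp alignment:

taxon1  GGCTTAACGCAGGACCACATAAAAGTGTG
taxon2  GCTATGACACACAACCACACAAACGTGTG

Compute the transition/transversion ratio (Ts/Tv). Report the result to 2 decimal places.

1.25

Transitions are A↔G and C↔T; transversions are all other mismatches.
Transitions: 5. Transversions: 4.
R = 5/4 = 1.25.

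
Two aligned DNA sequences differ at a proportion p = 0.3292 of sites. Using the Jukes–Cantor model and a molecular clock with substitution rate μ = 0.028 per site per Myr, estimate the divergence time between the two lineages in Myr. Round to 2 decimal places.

7.74

d = −(3/4) ln(1 − 4p/3) = −0.75 ln(1 − 0.438933) = −0.75 ln(0.561067)
  = −0.75 × (-0.577915) = 0.433436 substitutions/site.
Under a molecular clock d = 2μt, so t = d/(2μ) = 0.433436 / (2 × 0.028) = 7.74 Myr.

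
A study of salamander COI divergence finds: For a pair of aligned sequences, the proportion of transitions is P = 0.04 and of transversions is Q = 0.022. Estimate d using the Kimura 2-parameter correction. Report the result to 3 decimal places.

0.065

Under the Kimura two-parameter model, d = −½ ln(1 − 2P − Q) − ¼ ln(1 − 2Q).
1 − 2P − Q = 0.898, giving −½ ln(0.898) = 0.053793.
1 − 2Q = 0.956, giving −¼ ln(0.956) = 0.011249.
d = 0.053793 + 0.011249 = 0.065042.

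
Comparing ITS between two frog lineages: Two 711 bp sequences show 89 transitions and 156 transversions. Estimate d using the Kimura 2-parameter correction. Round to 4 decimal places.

0.4616

P = 89/711 ≈ 0.125176 and Q = 156/711 ≈ 0.219409.
Under the Kimura two-parameter model, d = −½ ln(1 − 2P − Q) − ¼ ln(1 − 2Q).
1 − 2P − Q = 0.530239, giving −½ ln(0.530239) = 0.317214.
1 − 2Q = 0.561182, giving −¼ ln(0.561182) = 0.144428.
d = 0.317214 + 0.144428 = 0.461642.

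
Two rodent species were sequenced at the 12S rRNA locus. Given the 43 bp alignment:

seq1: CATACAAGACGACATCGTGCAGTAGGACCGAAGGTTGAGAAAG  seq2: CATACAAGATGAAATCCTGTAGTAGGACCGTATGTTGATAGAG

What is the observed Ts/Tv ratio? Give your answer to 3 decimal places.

0.600

Transitions are A↔G and C↔T; transversions are all other mismatches.
Transitions: 3. Transversions: 5.
R = 3/5 = 0.600.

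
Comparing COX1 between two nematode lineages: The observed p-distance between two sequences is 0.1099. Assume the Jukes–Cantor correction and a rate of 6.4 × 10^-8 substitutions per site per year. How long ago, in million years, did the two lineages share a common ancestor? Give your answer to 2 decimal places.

0.93

d = −(3/4) ln(1 − 4p/3) = −0.75 ln(1 − 0.146533) = −0.75 ln(0.853467)
  = −0.75 × (-0.158448) = 0.118836 substitutions/site.
Under a molecular clock d = 2μt, so t = d/(2μ) = 0.118836 / (2 × 6.4 × 10^-8) = 0.93 million years.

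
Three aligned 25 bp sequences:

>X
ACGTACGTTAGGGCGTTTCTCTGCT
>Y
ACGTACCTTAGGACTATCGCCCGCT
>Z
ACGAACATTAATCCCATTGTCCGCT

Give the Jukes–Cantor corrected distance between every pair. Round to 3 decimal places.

X–Y: 8/25 sites differ → p = 0.32, d = −0.75 ln(1 − 0.426667) = 0.417216 ≈ 0.417.
X–Z: 9/25 sites differ → p = 0.36, d = −0.75 ln(1 − 0.48) = 0.490445 ≈ 0.490.
Y–Z: 8/25 sites differ → p = 0.32, d = −0.75 ln(1 − 0.426667) = 0.417216 ≈ 0.417.

d(X,Y) = 0.417, d(X,Z) = 0.490, d(Y,Z) = 0.417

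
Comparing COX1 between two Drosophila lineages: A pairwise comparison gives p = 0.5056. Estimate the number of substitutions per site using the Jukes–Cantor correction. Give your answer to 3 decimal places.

0.841

d = −(3/4) ln(1 − 4p/3) = −0.75 ln(1 − 0.674133) = −0.75 ln(0.325867)
  = −0.75 × (-1.121266) = 0.840950 substitutions/site.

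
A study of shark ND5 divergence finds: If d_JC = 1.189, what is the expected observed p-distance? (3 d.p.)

0.596

p = (3/4)(1 − e^(−4d/3)) = 0.75 × (1 − e^(-1.585333)) = 0.75 × (1 − 0.204880) = 0.596340.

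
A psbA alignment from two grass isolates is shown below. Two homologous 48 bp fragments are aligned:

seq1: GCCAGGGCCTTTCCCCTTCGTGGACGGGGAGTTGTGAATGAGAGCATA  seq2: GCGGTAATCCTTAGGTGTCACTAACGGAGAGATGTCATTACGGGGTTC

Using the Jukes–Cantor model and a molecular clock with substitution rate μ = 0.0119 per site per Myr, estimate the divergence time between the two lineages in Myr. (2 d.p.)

40.37

The sequences differ at 26 of 48 sites, so p = 26/48 ≈ 0.541667.
d = −(3/4) ln(1 − 4p/3) = −0.75 ln(1 − 0.722223) = −0.75 ln(0.277777)
  = −0.75 × (-1.280937) = 0.960703 substitutions/site.
Under a molecular clock d = 2μt, so t = d/(2μ) = 0.960703 / (2 × 0.0119) = 40.37 Myr.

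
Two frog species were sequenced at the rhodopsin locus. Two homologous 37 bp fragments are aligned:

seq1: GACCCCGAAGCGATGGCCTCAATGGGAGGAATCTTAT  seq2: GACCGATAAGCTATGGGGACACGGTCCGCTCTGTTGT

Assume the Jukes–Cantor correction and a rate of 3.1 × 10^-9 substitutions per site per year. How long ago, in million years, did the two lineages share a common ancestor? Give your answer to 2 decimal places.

The sequences differ at 17 of 37 sites, so p = 17/37 ≈ 0.459459.
d = −(3/4) ln(1 − 4p/3) = −0.75 ln(1 − 0.612612) = −0.75 ln(0.387388)
  = −0.75 × (-0.948329) = 0.711247 substitutions/site.
Under a molecular clock d = 2μt, so t = d/(2μ) = 0.711247 / (2 × 3.1 × 10^-9) = 114.72 million years.

114.72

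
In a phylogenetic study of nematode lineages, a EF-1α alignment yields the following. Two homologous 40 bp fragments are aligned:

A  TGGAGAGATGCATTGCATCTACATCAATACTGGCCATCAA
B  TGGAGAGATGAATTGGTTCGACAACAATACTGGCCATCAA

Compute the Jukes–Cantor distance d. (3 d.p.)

The sequences differ at 5 of 40 sites (11, 16, 17, 20, 24), so p = 5/40 = 0.125.
d = −(3/4) ln(1 − 4p/3) = −0.75 ln(1 − 0.166667) = −0.75 ln(0.833333)
  = −0.75 × (-0.182322) = 0.136742 substitutions/site.

0.137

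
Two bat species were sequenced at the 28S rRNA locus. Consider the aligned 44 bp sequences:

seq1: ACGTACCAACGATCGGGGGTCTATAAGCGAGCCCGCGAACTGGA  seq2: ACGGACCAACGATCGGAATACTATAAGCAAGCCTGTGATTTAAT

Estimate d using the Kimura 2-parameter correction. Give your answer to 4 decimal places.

0.3888

Of 44 sites, 8 differences are transitions and 5 are transversions, so P = 8/44 ≈ 0.181818 and Q = 5/44 ≈ 0.113636.
Under the Kimura two-parameter model, d = −½ ln(1 − 2P − Q) − ¼ ln(1 − 2Q).
1 − 2P − Q = 0.522728, giving −½ ln(0.522728) = 0.324347.
1 − 2Q = 0.772728, giving −¼ ln(0.772728) = 0.064457.
d = 0.324347 + 0.064457 = 0.388804.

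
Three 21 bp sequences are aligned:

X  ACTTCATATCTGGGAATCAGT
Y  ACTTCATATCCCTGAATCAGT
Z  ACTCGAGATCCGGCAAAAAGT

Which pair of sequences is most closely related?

X and Y

X–Y: 3/21 differ, p = 0.143, d = 0.158.
X–Z: 7/21 differ, p = 0.333, d = 0.441.
Y–Z: 8/21 differ, p = 0.381, d = 0.532.
The smallest distance is between X and Y.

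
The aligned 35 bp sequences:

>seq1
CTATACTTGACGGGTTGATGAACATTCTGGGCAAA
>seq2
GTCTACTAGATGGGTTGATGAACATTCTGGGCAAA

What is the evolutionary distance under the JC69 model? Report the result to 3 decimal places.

0.124

The sequences differ at 4 of 35 sites (1, 3, 8, 11), so p = 4/35 ≈ 0.114286.
d = −(3/4) ln(1 − 4p/3) = −0.75 ln(1 − 0.152381) = −0.75 ln(0.847619)
  = −0.75 × (-0.165324) = 0.123993 substitutions/site.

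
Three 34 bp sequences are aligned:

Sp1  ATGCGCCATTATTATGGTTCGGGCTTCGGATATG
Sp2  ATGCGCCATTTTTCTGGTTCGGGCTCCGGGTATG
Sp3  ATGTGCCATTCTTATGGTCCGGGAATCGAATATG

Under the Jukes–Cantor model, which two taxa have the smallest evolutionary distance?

Sp1 and Sp2

Sp1–Sp2: 4/34 differ, p = 0.118, d = 0.128.
Sp1–Sp3: 6/34 differ, p = 0.176, d = 0.201.
Sp2–Sp3: 9/34 differ, p = 0.265, d = 0.326.
The smallest distance is between Sp1 and Sp2.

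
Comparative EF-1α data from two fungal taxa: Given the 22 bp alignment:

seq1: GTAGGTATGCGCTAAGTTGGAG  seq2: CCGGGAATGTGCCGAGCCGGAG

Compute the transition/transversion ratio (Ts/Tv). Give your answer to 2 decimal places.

Transitions are A↔G and C↔T; transversions are all other mismatches.
Transitions: 7. Transversions: 2.
R = 7/2 = 3.50.

3.50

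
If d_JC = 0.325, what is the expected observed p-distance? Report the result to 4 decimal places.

0.2637

p = (3/4)(1 − e^(−4d/3)) = 0.75 × (1 − e^(-0.433333)) = 0.75 × (1 − 0.648345) = 0.263741.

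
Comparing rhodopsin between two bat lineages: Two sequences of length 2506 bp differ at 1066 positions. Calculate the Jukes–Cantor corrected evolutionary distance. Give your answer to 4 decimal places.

p = 1066/2506 ≈ 0.425379.
d = −(3/4) ln(1 − 4p/3) = −0.75 ln(1 − 0.567172) = −0.75 ln(0.432828)
  = −0.75 × (-0.837415) = 0.628061 substitutions/site.

0.6281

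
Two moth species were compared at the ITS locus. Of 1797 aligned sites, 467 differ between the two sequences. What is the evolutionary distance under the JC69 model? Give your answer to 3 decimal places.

0.319

p = 467/1797 ≈ 0.259878.
d = −(3/4) ln(1 − 4p/3) = −0.75 ln(1 − 0.346504) = −0.75 ln(0.653496)
  = −0.75 × (-0.425419) = 0.319064 substitutions/site.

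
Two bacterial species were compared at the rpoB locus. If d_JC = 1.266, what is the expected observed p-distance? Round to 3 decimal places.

p = (3/4)(1 − e^(−4d/3)) = 0.75 × (1 − e^(-1.688)) = 0.75 × (1 − 0.184889) = 0.611333.

0.611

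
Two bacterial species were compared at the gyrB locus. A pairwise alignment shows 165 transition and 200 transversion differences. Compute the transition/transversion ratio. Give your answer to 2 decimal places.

0.83

R = 165/200 = 0.825 ≈ 0.83 (to 2 d.p.).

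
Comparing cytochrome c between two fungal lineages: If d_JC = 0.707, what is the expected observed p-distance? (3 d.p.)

0.458

p = (3/4)(1 − e^(−4d/3)) = 0.75 × (1 − e^(-0.942667)) = 0.75 × (1 − 0.389587) = 0.457810.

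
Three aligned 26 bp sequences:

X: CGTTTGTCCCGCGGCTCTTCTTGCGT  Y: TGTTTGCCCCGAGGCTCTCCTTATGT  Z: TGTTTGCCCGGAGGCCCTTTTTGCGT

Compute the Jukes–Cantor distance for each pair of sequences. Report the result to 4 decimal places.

X–Y: 6/26 sites differ → p ≈ 0.230769, d = −0.75 ln(1 − 0.307692) = 0.275793 ≈ 0.2758.
X–Z: 6/26 sites differ → p ≈ 0.230769, d = −0.75 ln(1 − 0.307692) = 0.275793 ≈ 0.2758.
Y–Z: 6/26 sites differ → p ≈ 0.230769, d = −0.75 ln(1 − 0.307692) = 0.275793 ≈ 0.2758.

d(X,Y) = 0.2758, d(X,Z) = 0.2758, d(Y,Z) = 0.2758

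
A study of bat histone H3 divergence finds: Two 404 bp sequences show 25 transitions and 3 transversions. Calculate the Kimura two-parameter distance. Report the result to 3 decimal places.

0.074

P = 25/404 ≈ 0.061881 and Q = 3/404 ≈ 0.007426.
Under the Kimura two-parameter model, d = −½ ln(1 − 2P − Q) − ¼ ln(1 − 2Q).
1 − 2P − Q = 0.868812, giving −½ ln(0.868812) = 0.070314.
1 − 2Q = 0.985148, giving −¼ ln(0.985148) = 0.003741.
d = 0.070314 + 0.003741 = 0.074055.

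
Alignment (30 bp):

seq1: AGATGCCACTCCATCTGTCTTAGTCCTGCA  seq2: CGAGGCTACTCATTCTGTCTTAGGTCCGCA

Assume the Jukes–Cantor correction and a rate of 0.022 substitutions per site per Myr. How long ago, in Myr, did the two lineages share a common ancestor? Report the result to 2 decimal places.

The sequences differ at 8 of 30 sites (1, 4, 7, 12, 13, 24, 25, 27), so p = 8/30 ≈ 0.266667.
d = −(3/4) ln(1 − 4p/3) = −0.75 ln(1 − 0.355556) = −0.75 ln(0.644444)
  = −0.75 × (-0.439367) = 0.329525 substitutions/site.
Under a molecular clock d = 2μt, so t = d/(2μ) = 0.329525 / (2 × 0.022) = 7.49 Myr.

7.49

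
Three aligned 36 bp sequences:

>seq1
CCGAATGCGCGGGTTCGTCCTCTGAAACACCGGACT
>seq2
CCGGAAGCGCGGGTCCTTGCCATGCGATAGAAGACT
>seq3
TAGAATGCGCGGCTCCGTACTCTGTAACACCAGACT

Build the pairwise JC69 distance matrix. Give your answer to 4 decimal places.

d(seq1,seq2) = 0.4926, d(seq1,seq3) = 0.2251, d(seq2,seq3) = 0.5482

seq1–seq2: 13/36 sites differ → p ≈ 0.361111, d = −0.75 ln(1 − 0.481481) = 0.492584 ≈ 0.4926.
seq1–seq3: 7/36 sites differ → p ≈ 0.194444, d = −0.75 ln(1 − 0.259259) = 0.225078 ≈ 0.2251.
seq2–seq3: 14/36 sites differ → p ≈ 0.388889, d = −0.75 ln(1 − 0.518519) = 0.548166 ≈ 0.5482.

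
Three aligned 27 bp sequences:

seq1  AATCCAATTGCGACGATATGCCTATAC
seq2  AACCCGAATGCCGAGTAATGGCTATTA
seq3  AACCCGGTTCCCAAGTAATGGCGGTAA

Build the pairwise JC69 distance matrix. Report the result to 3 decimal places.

seq1–seq2: 11/27 sites differ → p ≈ 0.407407, d = −0.75 ln(1 − 0.543209) = 0.587647 ≈ 0.588.
seq1–seq3: 12/27 sites differ → p ≈ 0.444444, d = −0.75 ln(1 − 0.592592) = 0.673455 ≈ 0.673.
seq2–seq3: 7/27 sites differ → p ≈ 0.259259, d = −0.75 ln(1 − 0.345679) = 0.318118 ≈ 0.318.

d(seq1,seq2) = 0.588, d(seq1,seq3) = 0.673, d(seq2,seq3) = 0.318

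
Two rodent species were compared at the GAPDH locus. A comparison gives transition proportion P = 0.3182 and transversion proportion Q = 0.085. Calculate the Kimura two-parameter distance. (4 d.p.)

0.6856

Under the Kimura two-parameter model, d = −½ ln(1 − 2P − Q) − ¼ ln(1 − 2Q).
1 − 2P − Q = 0.2786, giving −½ ln(0.2786) = 0.638989.
1 − 2Q = 0.83, giving −¼ ln(0.83) = 0.046582.
d = 0.638989 + 0.046582 = 0.685571.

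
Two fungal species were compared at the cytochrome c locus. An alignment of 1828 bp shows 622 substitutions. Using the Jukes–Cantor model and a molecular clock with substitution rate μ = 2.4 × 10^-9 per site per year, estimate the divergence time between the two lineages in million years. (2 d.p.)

94.46

p = 622/1828 ≈ 0.340263.
d = −(3/4) ln(1 − 4p/3) = −0.75 ln(1 − 0.453684) = −0.75 ln(0.546316)
  = −0.75 × (-0.604558) = 0.453419 substitutions/site.
Under a molecular clock d = 2μt, so t = d/(2μ) = 0.453419 / (2 × 2.4 × 10^-9) = 94.46 million years.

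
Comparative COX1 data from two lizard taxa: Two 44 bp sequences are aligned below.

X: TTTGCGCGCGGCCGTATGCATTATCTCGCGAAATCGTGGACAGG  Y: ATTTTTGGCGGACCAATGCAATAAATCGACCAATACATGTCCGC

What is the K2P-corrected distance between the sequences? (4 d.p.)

Of 44 sites, 1 differences are transitions and 20 are transversions, so P = 1/44 ≈ 0.022727 and Q = 20/44 ≈ 0.454545.
Under the Kimura two-parameter model, d = −½ ln(1 − 2P − Q) − ¼ ln(1 − 2Q).
1 − 2P − Q = 0.500001, giving −½ ln(0.500001) = 0.346573.
1 − 2Q = 0.09091, giving −¼ ln(0.09091) = 0.599471.
d = 0.346573 + 0.599471 = 0.946044.

0.9460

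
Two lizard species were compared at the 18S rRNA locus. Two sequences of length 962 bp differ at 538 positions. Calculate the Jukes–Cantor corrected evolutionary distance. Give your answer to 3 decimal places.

p = 538/962 ≈ 0.559252.
d = −(3/4) ln(1 − 4p/3) = −0.75 ln(1 − 0.745669) = −0.75 ln(0.254331)
  = −0.75 × (-1.369119) = 1.026839 substitutions/site.

1.027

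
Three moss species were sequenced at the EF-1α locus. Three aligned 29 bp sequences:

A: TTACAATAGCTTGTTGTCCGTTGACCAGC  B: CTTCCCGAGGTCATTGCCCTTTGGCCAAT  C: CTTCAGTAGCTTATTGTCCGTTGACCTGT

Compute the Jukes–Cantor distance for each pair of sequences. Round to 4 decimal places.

d(A,B) = 0.6829, d(A,C) = 0.2421, d(B,C) = 0.4618

A–B: 13/29 sites differ → p ≈ 0.448276, d = −0.75 ln(1 − 0.597701) = 0.682920 ≈ 0.6829.
A–C: 6/29 sites differ → p ≈ 0.206897, d = −0.75 ln(1 − 0.275863) = 0.242081 ≈ 0.2421.
B–C: 10/29 sites differ → p ≈ 0.344828, d = −0.75 ln(1 − 0.459771) = 0.461822 ≈ 0.4618.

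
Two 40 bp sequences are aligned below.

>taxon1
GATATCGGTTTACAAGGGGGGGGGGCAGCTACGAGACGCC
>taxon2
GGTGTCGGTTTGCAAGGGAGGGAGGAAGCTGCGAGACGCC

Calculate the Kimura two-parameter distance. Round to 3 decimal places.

Of 40 sites, 6 differences are transitions and 1 are transversions, so P = 6/40 = 0.15 and Q = 1/40 = 0.025.
Under the Kimura two-parameter model, d = −½ ln(1 − 2P − Q) − ¼ ln(1 − 2Q).
1 − 2P − Q = 0.675, giving −½ ln(0.675) = 0.196521.
1 − 2Q = 0.95, giving −¼ ln(0.95) = 0.012823.
d = 0.196521 + 0.012823 = 0.209344.

0.209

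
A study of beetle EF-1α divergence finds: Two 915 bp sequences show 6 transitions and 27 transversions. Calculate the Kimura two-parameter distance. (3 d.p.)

0.037

P = 6/915 ≈ 0.006557 and Q = 27/915 ≈ 0.029508.
Under the Kimura two-parameter model, d = −½ ln(1 − 2P − Q) − ¼ ln(1 − 2Q).
1 − 2P − Q = 0.957378, giving −½ ln(0.957378) = 0.021778.
1 − 2Q = 0.940984, giving −¼ ln(0.940984) = 0.015207.
d = 0.021778 + 0.015207 = 0.036985.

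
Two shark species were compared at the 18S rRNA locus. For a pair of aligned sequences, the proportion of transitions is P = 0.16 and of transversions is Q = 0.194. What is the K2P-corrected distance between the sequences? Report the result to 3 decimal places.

Under the Kimura two-parameter model, d = −½ ln(1 − 2P − Q) − ¼ ln(1 − 2Q).
1 − 2P − Q = 0.486, giving −½ ln(0.486) = 0.360773.
1 − 2Q = 0.612, giving −¼ ln(0.612) = 0.122756.
d = 0.360773 + 0.122756 = 0.483529.

0.484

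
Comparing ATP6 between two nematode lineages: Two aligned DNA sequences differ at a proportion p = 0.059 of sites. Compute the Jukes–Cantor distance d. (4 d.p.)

d = −(3/4) ln(1 − 4p/3) = −0.75 ln(1 − 0.078667) = −0.75 ln(0.921333)
  = −0.75 × (-0.081934) = 0.061451 substitutions/site.

0.0615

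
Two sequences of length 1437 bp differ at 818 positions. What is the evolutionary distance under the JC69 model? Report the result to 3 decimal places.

1.067

p = 818/1437 ≈ 0.569241.
d = −(3/4) ln(1 − 4p/3) = −0.75 ln(1 − 0.758988) = −0.75 ln(0.241012)
  = −0.75 × (-1.422909) = 1.067182 substitutions/site.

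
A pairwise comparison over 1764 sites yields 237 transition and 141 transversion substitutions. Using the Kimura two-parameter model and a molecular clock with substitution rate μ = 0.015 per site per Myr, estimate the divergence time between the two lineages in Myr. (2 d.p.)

P = 237/1764 ≈ 0.134354 and Q = 141/1764 ≈ 0.079932.
Under the Kimura two-parameter model, d = −½ ln(1 − 2P − Q) − ¼ ln(1 − 2Q).
1 − 2P − Q = 0.65136, giving −½ ln(0.65136) = 0.214346.
1 − 2Q = 0.840136, giving −¼ ln(0.840136) = 0.043548.
d = 0.214346 + 0.043548 = 0.257894.
Under a molecular clock d = 2μt, so t = d/(2μ) = 0.257894 / (2 × 0.015) = 8.60 Myr.

8.60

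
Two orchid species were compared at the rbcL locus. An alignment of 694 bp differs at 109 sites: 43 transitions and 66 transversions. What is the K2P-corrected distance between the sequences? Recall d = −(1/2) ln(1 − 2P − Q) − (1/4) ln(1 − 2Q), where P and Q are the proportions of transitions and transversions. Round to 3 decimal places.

P = 43/694 ≈ 0.06196 and Q = 66/694 ≈ 0.095101.
Under the Kimura two-parameter model, d = −½ ln(1 − 2P − Q) − ¼ ln(1 − 2Q).
1 − 2P − Q = 0.780979, giving −½ ln(0.780979) = 0.123604.
1 − 2Q = 0.809798, giving −¼ ln(0.809798) = 0.052743.
d = 0.123604 + 0.052743 = 0.176347.

0.176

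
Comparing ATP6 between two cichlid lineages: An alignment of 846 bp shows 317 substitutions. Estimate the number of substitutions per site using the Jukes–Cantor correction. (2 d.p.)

0.52

p = 317/846 ≈ 0.374704.
d = −(3/4) ln(1 − 4p/3) = −0.75 ln(1 − 0.499605) = −0.75 ln(0.500395)
  = −0.75 × (-0.692357) = 0.519268 substitutions/site.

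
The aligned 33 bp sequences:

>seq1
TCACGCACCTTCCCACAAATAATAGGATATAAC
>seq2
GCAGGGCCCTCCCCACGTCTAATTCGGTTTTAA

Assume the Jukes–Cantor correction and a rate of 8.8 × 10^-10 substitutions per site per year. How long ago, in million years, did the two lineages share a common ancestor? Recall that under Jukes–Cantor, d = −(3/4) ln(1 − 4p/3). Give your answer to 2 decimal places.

355.36

The sequences differ at 14 of 33 sites, so p = 14/33 ≈ 0.424242.
d = −(3/4) ln(1 − 4p/3) = −0.75 ln(1 − 0.565656) = −0.75 ln(0.434344)
  = −0.75 × (-0.833918) = 0.625439 substitutions/site.
Under a molecular clock d = 2μt, so t = d/(2μ) = 0.625439 / (2 × 8.8 × 10^-10) = 355.36 million years.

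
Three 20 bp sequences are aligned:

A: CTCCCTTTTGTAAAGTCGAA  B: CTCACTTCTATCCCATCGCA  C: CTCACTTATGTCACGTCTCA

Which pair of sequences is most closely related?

A–B: 8/20 differ, p = 0.400, d = 0.572.
A–C: 6/20 differ, p = 0.300, d = 0.383.
B–C: 5/20 differ, p = 0.250, d = 0.304.
The smallest distance is between B and C.

B and C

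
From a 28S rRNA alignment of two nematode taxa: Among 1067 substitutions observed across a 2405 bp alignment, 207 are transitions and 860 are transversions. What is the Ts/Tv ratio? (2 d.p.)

0.24

R = 207/860 = 0.240697… ≈ 0.24 (to 2 d.p.).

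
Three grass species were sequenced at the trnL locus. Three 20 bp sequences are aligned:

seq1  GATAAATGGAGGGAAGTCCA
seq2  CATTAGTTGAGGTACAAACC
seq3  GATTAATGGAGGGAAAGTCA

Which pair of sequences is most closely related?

seq1–seq2: 10/20 differ, p = 0.500, d = 0.824.
seq1–seq3: 4/20 differ, p = 0.200, d = 0.233.
seq2–seq3: 8/20 differ, p = 0.400, d = 0.572.
The smallest distance is between seq1 and seq3.

seq1 and seq3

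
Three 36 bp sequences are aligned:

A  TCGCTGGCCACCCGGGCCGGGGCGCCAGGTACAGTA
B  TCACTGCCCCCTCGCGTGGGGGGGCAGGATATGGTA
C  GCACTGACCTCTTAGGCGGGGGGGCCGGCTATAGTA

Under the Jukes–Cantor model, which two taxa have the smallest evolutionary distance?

B and C

A–B: 13/36 differ, p = 0.361, d = 0.493.
A–C: 12/36 differ, p = 0.333, d = 0.441.
B–C: 10/36 differ, p = 0.278, d = 0.347.
The smallest distance is between B and C.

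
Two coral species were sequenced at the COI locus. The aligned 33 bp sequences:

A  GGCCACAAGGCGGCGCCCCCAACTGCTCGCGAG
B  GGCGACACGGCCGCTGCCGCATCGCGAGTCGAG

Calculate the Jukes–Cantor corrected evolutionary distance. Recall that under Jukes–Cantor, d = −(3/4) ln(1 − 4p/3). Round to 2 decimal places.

The sequences differ at 13 of 33 sites, so p = 13/33 ≈ 0.393939.
d = −(3/4) ln(1 − 4p/3) = −0.75 ln(1 − 0.525252) = −0.75 ln(0.474748)
  = −0.75 × (-0.744971) = 0.558728 substitutions/site.

0.56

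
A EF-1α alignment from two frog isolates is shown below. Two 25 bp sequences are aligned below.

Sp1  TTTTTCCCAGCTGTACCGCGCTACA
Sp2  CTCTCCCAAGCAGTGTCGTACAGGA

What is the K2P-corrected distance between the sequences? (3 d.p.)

Of 25 sites, 8 differences are transitions and 4 are transversions, so P = 8/25 = 0.32 and Q = 4/25 = 0.16.
Under the Kimura two-parameter model, d = −½ ln(1 − 2P − Q) − ¼ ln(1 − 2Q).
1 − 2P − Q = 0.2, giving −½ ln(0.2) = 0.804719.
1 − 2Q = 0.68, giving −¼ ln(0.68) = 0.096416.
d = 0.804719 + 0.096416 = 0.901135.

0.901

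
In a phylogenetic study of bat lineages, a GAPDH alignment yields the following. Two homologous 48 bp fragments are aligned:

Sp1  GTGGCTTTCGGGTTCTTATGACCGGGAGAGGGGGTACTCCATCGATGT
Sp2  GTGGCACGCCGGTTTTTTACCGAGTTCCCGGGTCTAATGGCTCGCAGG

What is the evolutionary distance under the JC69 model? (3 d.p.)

0.889

The sequences differ at 25 of 48 sites, so p = 25/48 ≈ 0.520833.
d = −(3/4) ln(1 − 4p/3) = −0.75 ln(1 − 0.694444) = −0.75 ln(0.305556)
  = −0.75 × (-1.185622) = 0.889217 substitutions/site.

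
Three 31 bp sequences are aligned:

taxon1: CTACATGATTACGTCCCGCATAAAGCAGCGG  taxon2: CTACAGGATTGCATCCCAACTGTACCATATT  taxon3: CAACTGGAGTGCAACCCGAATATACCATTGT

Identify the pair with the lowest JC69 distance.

taxon1–taxon2: 13/31 differ, p = 0.419, d = 0.614.
taxon1–taxon3: 13/31 differ, p = 0.419, d = 0.614.
taxon2–taxon3: 9/31 differ, p = 0.290, d = 0.367.
The smallest distance is between taxon2 and taxon3.

taxon2 and taxon3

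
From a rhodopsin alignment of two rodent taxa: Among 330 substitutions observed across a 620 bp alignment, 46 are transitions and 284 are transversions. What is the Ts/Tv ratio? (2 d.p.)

0.16

R = 46/284 = 0.161971… ≈ 0.16 (to 2 d.p.).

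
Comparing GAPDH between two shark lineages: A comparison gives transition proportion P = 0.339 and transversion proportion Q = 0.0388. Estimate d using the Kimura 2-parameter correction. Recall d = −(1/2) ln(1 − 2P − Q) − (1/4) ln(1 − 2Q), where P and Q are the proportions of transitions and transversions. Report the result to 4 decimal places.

0.6510

Under the Kimura two-parameter model, d = −½ ln(1 − 2P − Q) − ¼ ln(1 − 2Q).
1 − 2P − Q = 0.2832, giving −½ ln(0.2832) = 0.630801.
1 − 2Q = 0.9224, giving −¼ ln(0.9224) = 0.020194.
d = 0.630801 + 0.020194 = 0.650995.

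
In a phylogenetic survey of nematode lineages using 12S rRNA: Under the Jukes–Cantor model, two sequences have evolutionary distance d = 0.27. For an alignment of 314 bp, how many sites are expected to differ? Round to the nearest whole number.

Invert JC69: p = (3/4)(1 − e^(−4d/3)) = 0.75 × (1 − e^(-0.36)) = 0.75 × (1 − 0.697676) = 0.226743.
Expected differing sites = pL ≈ 0.226743 × 314 = 71.197302 ≈ 71.

71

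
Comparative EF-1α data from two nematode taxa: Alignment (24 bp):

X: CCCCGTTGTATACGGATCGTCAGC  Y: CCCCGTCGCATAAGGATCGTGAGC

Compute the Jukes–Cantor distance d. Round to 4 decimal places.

The sequences differ at 4 of 24 sites (7, 9, 13, 21), so p = 4/24 ≈ 0.166667.
d = −(3/4) ln(1 − 4p/3) = −0.75 ln(1 − 0.222223) = −0.75 ln(0.777777)
  = −0.75 × (-0.251315) = 0.188486 substitutions/site.

0.1885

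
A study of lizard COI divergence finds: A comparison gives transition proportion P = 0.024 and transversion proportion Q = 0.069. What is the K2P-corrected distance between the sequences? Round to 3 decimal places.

Under the Kimura two-parameter model, d = −½ ln(1 − 2P − Q) − ¼ ln(1 − 2Q).
1 − 2P − Q = 0.883, giving −½ ln(0.883) = 0.062215.
1 − 2Q = 0.862, giving −¼ ln(0.862) = 0.037125.
d = 0.062215 + 0.037125 = 0.099340.

0.099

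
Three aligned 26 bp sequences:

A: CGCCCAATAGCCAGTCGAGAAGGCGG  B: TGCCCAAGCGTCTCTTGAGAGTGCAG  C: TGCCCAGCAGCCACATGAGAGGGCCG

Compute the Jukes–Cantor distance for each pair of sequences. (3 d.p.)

A–B: 10/26 sites differ → p ≈ 0.384615, d = −0.75 ln(1 − 0.51282) = 0.539341 ≈ 0.539.
A–C: 8/26 sites differ → p ≈ 0.307692, d = −0.75 ln(1 − 0.410256) = 0.396050 ≈ 0.396.
B–C: 8/26 sites differ → p ≈ 0.307692, d = −0.75 ln(1 − 0.410256) = 0.396050 ≈ 0.396.

d(A,B) = 0.539, d(A,C) = 0.396, d(B,C) = 0.396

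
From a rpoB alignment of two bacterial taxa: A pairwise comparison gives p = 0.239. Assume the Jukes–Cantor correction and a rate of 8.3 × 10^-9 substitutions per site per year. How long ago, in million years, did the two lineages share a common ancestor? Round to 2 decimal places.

17.34

d = −(3/4) ln(1 − 4p/3) = −0.75 ln(1 − 0.318667) = −0.75 ln(0.681333)
  = −0.75 × (-0.383704) = 0.287778 substitutions/site.
Under a molecular clock d = 2μt, so t = d/(2μ) = 0.287778 / (2 × 8.3 × 10^-9) = 17.34 million years.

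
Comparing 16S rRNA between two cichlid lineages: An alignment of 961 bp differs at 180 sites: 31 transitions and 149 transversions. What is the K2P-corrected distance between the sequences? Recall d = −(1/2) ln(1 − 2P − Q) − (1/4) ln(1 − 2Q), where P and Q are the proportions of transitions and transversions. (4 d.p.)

P = 31/961 ≈ 0.032258 and Q = 149/961 ≈ 0.155047.
Under the Kimura two-parameter model, d = −½ ln(1 − 2P − Q) − ¼ ln(1 − 2Q).
1 − 2P − Q = 0.780437, giving −½ ln(0.780437) = 0.123951.
1 − 2Q = 0.689906, giving −¼ ln(0.689906) = 0.092800.
d = 0.123951 + 0.092800 = 0.216751.

0.2168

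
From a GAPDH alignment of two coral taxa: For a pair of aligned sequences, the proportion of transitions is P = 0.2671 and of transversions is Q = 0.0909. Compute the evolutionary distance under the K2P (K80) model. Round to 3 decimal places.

Under the Kimura two-parameter model, d = −½ ln(1 − 2P − Q) − ¼ ln(1 − 2Q).
1 − 2P − Q = 0.3749, giving −½ ln(0.3749) = 0.490548.
1 − 2Q = 0.8182, giving −¼ ln(0.8182) = 0.050162.
d = 0.490548 + 0.050162 = 0.540710.

0.541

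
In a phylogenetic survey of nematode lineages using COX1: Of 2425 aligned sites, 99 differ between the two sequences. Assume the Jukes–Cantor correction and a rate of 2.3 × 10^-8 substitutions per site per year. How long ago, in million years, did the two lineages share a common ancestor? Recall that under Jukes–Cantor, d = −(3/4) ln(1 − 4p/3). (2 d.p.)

p = 99/2425 ≈ 0.040825.
d = −(3/4) ln(1 − 4p/3) = −0.75 ln(1 − 0.054433) = −0.75 ln(0.945567)
  = −0.75 × (-0.055971) = 0.041978 substitutions/site.
Under a molecular clock d = 2μt, so t = d/(2μ) = 0.041978 / (2 × 2.3 × 10^-8) = 0.91 million years.

0.91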